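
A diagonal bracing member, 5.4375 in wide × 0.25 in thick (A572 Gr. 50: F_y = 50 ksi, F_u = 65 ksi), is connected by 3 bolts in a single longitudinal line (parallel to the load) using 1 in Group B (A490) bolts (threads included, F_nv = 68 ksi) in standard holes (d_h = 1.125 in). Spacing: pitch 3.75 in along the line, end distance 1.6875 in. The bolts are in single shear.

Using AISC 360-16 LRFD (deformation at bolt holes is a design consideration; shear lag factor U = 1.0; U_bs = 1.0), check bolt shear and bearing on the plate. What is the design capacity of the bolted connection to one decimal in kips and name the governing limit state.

75.0 kips (bearing governs)

Bolt shear: A_b = π(1)²/4 = 0.7854 in². φR_n = 0.75 × 68 × 0.7854 × 3 × 1 = 120.2 kips.
Bearing (0.25 in plate, F_u = 65 ksi): end bolts L_c = 1.6875 − 1.125/2 = 1.125, R_n = min(1.2×1.125×0.25×65, 2.4×1×0.25×65) = 21.938 kips/bolt; interior L_c = 3.75 − 1.125 = 2.625, R_n = 39 kips/bolt. φR_n = 0.75 × (1×21.938 + 2×39) = 75.0 kips.
Governing: min(120.2, 75.0) = 75.0 kips → bearing.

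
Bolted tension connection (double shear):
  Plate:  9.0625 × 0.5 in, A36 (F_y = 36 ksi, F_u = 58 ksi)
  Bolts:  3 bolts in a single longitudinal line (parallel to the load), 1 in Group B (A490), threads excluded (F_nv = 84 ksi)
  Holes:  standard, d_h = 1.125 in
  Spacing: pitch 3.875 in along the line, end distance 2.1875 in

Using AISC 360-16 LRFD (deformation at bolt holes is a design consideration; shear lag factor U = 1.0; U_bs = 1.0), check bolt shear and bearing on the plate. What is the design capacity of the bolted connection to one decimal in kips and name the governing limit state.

146.8 kips (bearing governs)

Bolt shear: A_b = π(1)²/4 = 0.7854 in². φR_n = 0.75 × 84 × 0.7854 × 3 × 2 = 296.9 kips.
Bearing (0.5 in plate, F_u = 58 ksi): end bolts L_c = 2.1875 − 1.125/2 = 1.625, R_n = min(1.2×1.625×0.5×58, 2.4×1×0.5×58) = 56.55 kips/bolt; interior L_c = 3.875 − 1.125 = 2.75, R_n = 69.6 kips/bolt. φR_n = 0.75 × (1×56.55 + 2×69.6) = 146.8 kips.
Governing: min(296.9, 146.8) = 146.8 kips → bearing.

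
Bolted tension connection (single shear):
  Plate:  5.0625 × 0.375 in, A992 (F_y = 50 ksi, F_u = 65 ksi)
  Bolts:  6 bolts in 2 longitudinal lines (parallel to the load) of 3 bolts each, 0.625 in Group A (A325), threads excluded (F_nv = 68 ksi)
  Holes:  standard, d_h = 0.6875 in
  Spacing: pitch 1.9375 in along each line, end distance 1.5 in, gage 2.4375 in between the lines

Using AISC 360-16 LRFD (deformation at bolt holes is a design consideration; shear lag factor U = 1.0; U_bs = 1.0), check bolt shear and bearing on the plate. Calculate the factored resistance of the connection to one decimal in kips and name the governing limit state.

93.9 kips (bolt shear governs)

Bolt shear: A_b = π(0.625)²/4 = 0.3068 in². φR_n = 0.75 × 68 × 0.3068 × 6 × 1 = 93.9 kips.
Bearing (0.375 in plate, F_u = 65 ksi): end bolts L_c = 1.5 − 0.6875/2 = 1.15625, R_n = min(1.2×1.15625×0.375×65, 2.4×0.625×0.375×65) = 33.82 kips/bolt; interior L_c = 1.9375 − 0.6875 = 1.25, R_n = 36.563 kips/bolt. φR_n = 0.75 × (2×33.82 + 4×36.563) = 160.4 kips.
Governing: min(93.9, 160.4) = 93.9 kips → bolt shear.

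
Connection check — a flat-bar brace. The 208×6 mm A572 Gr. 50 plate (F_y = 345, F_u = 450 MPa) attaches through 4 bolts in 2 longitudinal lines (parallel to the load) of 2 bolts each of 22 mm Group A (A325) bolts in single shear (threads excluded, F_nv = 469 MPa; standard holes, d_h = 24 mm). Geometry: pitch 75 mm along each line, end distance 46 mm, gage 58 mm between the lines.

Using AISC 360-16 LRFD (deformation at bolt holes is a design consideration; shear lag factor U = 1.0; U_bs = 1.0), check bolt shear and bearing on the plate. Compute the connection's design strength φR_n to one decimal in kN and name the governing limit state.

379.1 kN (bearing governs)

Bolt shear: A_b = π(22)²/4 = 380.13 mm². φR_n = 0.75 × 469 × 380.13 × 4 × 1 = 534.8 kN.
Bearing (6 mm plate, F_u = 450 MPa): end bolts L_c = 46 − 24/2 = 34, R_n = min(1.2×34×6×450, 2.4×22×6×450) = 110.16 kN/bolt; interior L_c = 75 − 24 = 51, R_n = 142.56 kN/bolt. φR_n = 0.75 × (2×110.16 + 2×142.56) = 379.1 kN.
Governing: min(534.8, 379.1) = 379.1 kN → bearing.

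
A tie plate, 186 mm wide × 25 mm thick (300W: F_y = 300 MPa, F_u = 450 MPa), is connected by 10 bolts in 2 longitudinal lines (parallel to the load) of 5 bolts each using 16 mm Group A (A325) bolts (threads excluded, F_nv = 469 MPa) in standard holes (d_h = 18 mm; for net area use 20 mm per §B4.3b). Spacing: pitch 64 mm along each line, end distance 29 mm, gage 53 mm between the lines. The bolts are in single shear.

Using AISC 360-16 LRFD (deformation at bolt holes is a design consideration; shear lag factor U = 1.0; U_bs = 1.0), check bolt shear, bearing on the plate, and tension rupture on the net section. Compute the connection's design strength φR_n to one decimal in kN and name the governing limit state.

Bolt shear: A_b = π(16)²/4 = 201.06 mm². φR_n = 0.75 × 469 × 201.06 × 10 × 1 = 707.2 kN.
Bearing (25 mm plate, F_u = 450 MPa): end bolts L_c = 29 − 18/2 = 20, R_n = min(1.2×20×25×450, 2.4×16×25×450) = 270 kN/bolt; interior L_c = 64 − 18 = 46, R_n = 432 kN/bolt. φR_n = 0.75 × (2×270 + 8×432) = 2997.0 kN.
Tension rupture (net): A_n = (186 − 2×20)×25 = 3650 mm² (U = 1.0, A_e = A_n). φR_n = 0.75 × 450 × 3650 = 1231.9 kN.
Governing: min(707.2, 2997.0, 1231.9) = 707.2 kN → bolt shear.

707.2 kN (bolt shear governs)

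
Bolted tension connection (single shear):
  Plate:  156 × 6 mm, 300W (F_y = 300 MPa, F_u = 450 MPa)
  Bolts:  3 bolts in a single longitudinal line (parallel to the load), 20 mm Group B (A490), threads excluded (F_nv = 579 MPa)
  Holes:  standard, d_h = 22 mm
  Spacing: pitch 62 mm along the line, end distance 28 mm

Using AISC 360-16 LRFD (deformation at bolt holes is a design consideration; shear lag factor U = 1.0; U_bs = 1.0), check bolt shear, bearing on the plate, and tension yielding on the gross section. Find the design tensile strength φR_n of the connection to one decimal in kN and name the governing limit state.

235.7 kN (bearing governs)

Bolt shear: A_b = π(20)²/4 = 314.16 mm². φR_n = 0.75 × 579 × 314.16 × 3 × 1 = 409.3 kN.
Bearing (6 mm plate, F_u = 450 MPa): end bolts L_c = 28 − 22/2 = 17, R_n = min(1.2×17×6×450, 2.4×20×6×450) = 55.08 kN/bolt; interior L_c = 62 − 22 = 40, R_n = 129.6 kN/bolt. φR_n = 0.75 × (1×55.08 + 2×129.6) = 235.7 kN.
Tension yield (gross): A_g = 156×6 = 936 mm². φR_n = 0.90 × 300 × 936 = 252.7 kN.
Governing: min(409.3, 235.7, 252.7) = 235.7 kN → bearing.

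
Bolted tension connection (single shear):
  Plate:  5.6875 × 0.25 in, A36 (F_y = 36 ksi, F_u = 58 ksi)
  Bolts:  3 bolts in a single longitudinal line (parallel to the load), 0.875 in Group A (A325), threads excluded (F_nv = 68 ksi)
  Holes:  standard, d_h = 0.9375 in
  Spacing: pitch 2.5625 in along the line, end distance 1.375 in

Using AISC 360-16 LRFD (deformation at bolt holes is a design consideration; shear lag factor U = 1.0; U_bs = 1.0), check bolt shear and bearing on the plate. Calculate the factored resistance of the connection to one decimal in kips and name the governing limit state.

54.2 kips (bearing governs)

Bolt shear: A_b = π(0.875)²/4 = 0.60132 in². φR_n = 0.75 × 68 × 0.60132 × 3 × 1 = 92.0 kips.
Bearing (0.25 in plate, F_u = 58 ksi): end bolts L_c = 1.375 − 0.9375/2 = 0.90625, R_n = min(1.2×0.90625×0.25×58, 2.4×0.875×0.25×58) = 15.769 kips/bolt; interior L_c = 2.5625 − 0.9375 = 1.625, R_n = 28.275 kips/bolt. φR_n = 0.75 × (1×15.769 + 2×28.275) = 54.2 kips.
Governing: min(92.0, 54.2) = 54.2 kips → bearing.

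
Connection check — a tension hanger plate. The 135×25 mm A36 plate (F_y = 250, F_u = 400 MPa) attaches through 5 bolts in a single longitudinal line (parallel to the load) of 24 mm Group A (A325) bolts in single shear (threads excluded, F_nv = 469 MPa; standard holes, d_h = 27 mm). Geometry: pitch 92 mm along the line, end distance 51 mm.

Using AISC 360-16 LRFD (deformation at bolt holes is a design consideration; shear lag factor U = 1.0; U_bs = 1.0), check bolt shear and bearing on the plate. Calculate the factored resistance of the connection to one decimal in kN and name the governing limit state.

Bolt shear: A_b = π(24)²/4 = 452.39 mm². φR_n = 0.75 × 469 × 452.39 × 5 × 1 = 795.6 kN.
Bearing (25 mm plate, F_u = 400 MPa): end bolts L_c = 51 − 27/2 = 37.5, R_n = min(1.2×37.5×25×400, 2.4×24×25×400) = 450 kN/bolt; interior L_c = 92 − 27 = 65, R_n = 576 kN/bolt. φR_n = 0.75 × (1×450 + 4×576) = 2065.5 kN.
Governing: min(795.6, 2065.5) = 795.6 kN → bolt shear.

795.6 kN (bolt shear governs)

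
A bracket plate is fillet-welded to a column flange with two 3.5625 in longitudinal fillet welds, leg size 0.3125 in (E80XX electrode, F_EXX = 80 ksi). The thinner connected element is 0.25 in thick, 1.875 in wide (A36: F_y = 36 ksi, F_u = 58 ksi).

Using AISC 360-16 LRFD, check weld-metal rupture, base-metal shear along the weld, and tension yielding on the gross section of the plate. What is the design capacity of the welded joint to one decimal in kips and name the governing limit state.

Weld metal: throat = 0.707×0.3125 = 0.22094 in, L = 2×3.5625 = 7.125 in. φR_n = 0.75 × 0.6 × 80 × 0.22094 × 7.125 = 56.7 kips.
Base metal shear (0.25 in plate): yield φR_n = 1.0×0.6×36×0.25×7.125 = 38.5 kips; rupture φR_n = 0.75×0.6×58×0.25×7.125 = 46.5 kips; take 38.5 kips (yield).
Tension yield (gross): A_g = 1.875×0.25 = 0.46875 in². φR_n = 0.90 × 36 × 0.46875 = 15.2 kips.
Governing: min(56.7, 38.5, 15.2) = 15.2 kips → gross-section yield.

15.2 kips (gross-section yield governs)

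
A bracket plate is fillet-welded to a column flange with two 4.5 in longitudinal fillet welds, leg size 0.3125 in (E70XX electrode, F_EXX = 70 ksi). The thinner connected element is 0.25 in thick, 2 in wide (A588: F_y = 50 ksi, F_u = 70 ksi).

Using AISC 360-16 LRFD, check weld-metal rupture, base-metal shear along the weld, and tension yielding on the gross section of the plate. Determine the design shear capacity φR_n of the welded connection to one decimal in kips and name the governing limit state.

Weld metal: throat = 0.707×0.3125 = 0.22094 in, L = 2×4.5 = 9 in. φR_n = 0.75 × 0.6 × 70 × 0.22094 × 9 = 62.6 kips.
Base metal shear (0.25 in plate): yield φR_n = 1.0×0.6×50×0.25×9 = 67.5 kips; rupture φR_n = 0.75×0.6×70×0.25×9 = 70.9 kips; take 67.5 kips (yield).
Tension yield (gross): A_g = 2×0.25 = 0.5 in². φR_n = 0.90 × 50 × 0.5 = 22.5 kips.
Governing: min(62.6, 67.5, 22.5) = 22.5 kips → gross-section yield.

22.5 kips (gross-section yield governs)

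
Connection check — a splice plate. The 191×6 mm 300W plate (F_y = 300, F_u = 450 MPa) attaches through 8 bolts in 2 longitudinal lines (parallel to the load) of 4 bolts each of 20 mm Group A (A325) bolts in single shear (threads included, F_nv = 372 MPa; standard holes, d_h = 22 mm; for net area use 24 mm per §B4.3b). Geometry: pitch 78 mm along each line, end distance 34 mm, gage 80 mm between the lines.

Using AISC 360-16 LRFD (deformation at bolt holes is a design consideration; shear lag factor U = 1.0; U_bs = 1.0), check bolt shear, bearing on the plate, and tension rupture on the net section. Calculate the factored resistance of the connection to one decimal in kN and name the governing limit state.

289.6 kN (net-section rupture governs)

Bolt shear: A_b = π(20)²/4 = 314.16 mm². φR_n = 0.75 × 372 × 314.16 × 8 × 1 = 701.2 kN.
Bearing (6 mm plate, F_u = 450 MPa): end bolts L_c = 34 − 22/2 = 23, R_n = min(1.2×23×6×450, 2.4×20×6×450) = 74.52 kN/bolt; interior L_c = 78 − 22 = 56, R_n = 129.6 kN/bolt. φR_n = 0.75 × (2×74.52 + 6×129.6) = 695.0 kN.
Tension rupture (net): A_n = (191 − 2×24)×6 = 858 mm² (U = 1.0, A_e = A_n). φR_n = 0.75 × 450 × 858 = 289.6 kN.
Governing: min(701.2, 695.0, 289.6) = 289.6 kN → net-section rupture.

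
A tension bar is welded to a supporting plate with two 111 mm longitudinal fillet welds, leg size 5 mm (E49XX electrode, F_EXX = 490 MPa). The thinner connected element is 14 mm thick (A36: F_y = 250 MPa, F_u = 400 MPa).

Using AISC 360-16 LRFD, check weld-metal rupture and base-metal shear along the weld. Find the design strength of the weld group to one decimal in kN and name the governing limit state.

Weld metal: throat = 0.707×5 = 3.535 mm, L = 2×111 = 222 mm. φR_n = 0.75 × 0.6 × 490 × 3.535 × 222 = 173.0 kN.
Base metal shear (14 mm plate): yield φR_n = 1.0×0.6×250×14×222 = 466.2 kN; rupture φR_n = 0.75×0.6×400×14×222 = 559.4 kN; take 466.2 kN (yield).
Governing: min(173.0, 466.2) = 173.0 kN → weld metal.

173.0 kN (weld metal governs)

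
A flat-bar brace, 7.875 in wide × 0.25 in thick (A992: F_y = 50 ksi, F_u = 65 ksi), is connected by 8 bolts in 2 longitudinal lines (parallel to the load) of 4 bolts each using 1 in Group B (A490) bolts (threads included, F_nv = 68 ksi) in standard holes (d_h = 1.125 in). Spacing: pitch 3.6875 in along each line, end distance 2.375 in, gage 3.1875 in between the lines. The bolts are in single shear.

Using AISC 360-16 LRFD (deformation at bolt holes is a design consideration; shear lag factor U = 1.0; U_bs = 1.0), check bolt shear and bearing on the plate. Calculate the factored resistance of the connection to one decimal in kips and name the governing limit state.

228.5 kips (bearing governs)

Bolt shear: A_b = π(1)²/4 = 0.7854 in². φR_n = 0.75 × 68 × 0.7854 × 8 × 1 = 320.4 kips.
Bearing (0.25 in plate, F_u = 65 ksi): end bolts L_c = 2.375 − 1.125/2 = 1.8125, R_n = min(1.2×1.8125×0.25×65, 2.4×1×0.25×65) = 35.344 kips/bolt; interior L_c = 3.6875 − 1.125 = 2.5625, R_n = 39 kips/bolt. φR_n = 0.75 × (2×35.344 + 6×39) = 228.5 kips.
Governing: min(320.4, 228.5) = 228.5 kips → bearing.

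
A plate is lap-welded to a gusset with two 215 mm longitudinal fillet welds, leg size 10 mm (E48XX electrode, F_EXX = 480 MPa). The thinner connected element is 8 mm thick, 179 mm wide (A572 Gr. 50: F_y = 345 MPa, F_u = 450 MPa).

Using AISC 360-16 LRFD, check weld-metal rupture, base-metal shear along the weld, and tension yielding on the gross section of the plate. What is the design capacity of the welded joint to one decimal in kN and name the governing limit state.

444.6 kN (gross-section yield governs)

Weld metal: throat = 0.707×10 = 7.07 mm, L = 2×215 = 430 mm. φR_n = 0.75 × 0.6 × 480 × 7.07 × 430 = 656.7 kN.
Base metal shear (8 mm plate): yield φR_n = 1.0×0.6×345×8×430 = 712.1 kN; rupture φR_n = 0.75×0.6×450×8×430 = 696.6 kN; take 696.6 kN (rupture).
Tension yield (gross): A_g = 179×8 = 1432 mm². φR_n = 0.90 × 345 × 1432 = 444.6 kN.
Governing: min(656.7, 696.6, 444.6) = 444.6 kN → gross-section yield.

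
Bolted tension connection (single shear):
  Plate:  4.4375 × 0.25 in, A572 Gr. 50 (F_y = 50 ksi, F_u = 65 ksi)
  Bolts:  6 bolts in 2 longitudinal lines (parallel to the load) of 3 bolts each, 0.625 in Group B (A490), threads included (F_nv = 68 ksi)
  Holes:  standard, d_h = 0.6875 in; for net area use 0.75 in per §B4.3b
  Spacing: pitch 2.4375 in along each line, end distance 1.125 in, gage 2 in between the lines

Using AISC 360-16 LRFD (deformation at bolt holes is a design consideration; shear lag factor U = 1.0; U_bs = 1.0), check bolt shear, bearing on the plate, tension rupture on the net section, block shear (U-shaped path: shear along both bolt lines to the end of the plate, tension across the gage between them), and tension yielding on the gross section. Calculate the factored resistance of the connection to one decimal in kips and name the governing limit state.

35.8 kips (net-section rupture governs)

Bolt shear: A_b = π(0.625)²/4 = 0.3068 in². φR_n = 0.75 × 68 × 0.3068 × 6 × 1 = 93.9 kips.
Bearing (0.25 in plate, F_u = 65 ksi): end bolts L_c = 1.125 − 0.6875/2 = 0.78125, R_n = min(1.2×0.78125×0.25×65, 2.4×0.625×0.25×65) = 15.234 kips/bolt; interior L_c = 2.4375 − 0.6875 = 1.75, R_n = 24.375 kips/bolt. φR_n = 0.75 × (2×15.234 + 4×24.375) = 96.0 kips.
Tension rupture (net): A_n = (4.4375 − 2×0.75)×0.25 = 0.73438 in² (U = 1.0, A_e = A_n). φR_n = 0.75 × 65 × 0.73438 = 35.8 kips.
Block shear: shear path 2×[1.125+2×2.4375] = 2×6 in, A_gv = 3, A_nv = 2×(6 − 2.5×0.75)×0.25 = 2.0625 in²; tension across gage: (2 − 1×0.75)×0.25 = 0.3125 in². R_n = min(0.6×65×2.0625, 0.6×50×3) + 1.0×65×0.3125 = min(80.438, 90) + 20.313 = 100.75 kips. φR_n = 0.75 × 100.75 = 75.6 kips.
Tension yield (gross): A_g = 4.4375×0.25 = 1.1094 in². φR_n = 0.90 × 50 × 1.1094 = 49.9 kips.
Governing: min(93.9, 96.0, 35.8, 75.6, 49.9) = 35.8 kips → net-section rupture.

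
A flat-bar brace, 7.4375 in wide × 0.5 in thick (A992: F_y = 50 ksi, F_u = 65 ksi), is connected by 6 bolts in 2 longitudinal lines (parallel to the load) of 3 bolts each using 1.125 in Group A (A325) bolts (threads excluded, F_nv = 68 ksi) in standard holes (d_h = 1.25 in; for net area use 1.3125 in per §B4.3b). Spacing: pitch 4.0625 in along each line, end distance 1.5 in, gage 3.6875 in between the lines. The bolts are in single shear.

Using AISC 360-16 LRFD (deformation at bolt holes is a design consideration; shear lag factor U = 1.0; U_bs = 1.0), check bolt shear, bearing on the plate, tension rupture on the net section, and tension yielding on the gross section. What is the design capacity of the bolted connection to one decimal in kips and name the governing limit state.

117.3 kips (net-section rupture governs)

Bolt shear: A_b = π(1.125)²/4 = 0.99402 in². φR_n = 0.75 × 68 × 0.99402 × 6 × 1 = 304.2 kips.
Bearing (0.5 in plate, F_u = 65 ksi): end bolts L_c = 1.5 − 1.25/2 = 0.875, R_n = min(1.2×0.875×0.5×65, 2.4×1.125×0.5×65) = 34.125 kips/bolt; interior L_c = 4.0625 − 1.25 = 2.8125, R_n = 87.75 kips/bolt. φR_n = 0.75 × (2×34.125 + 4×87.75) = 314.4 kips.
Tension rupture (net): A_n = (7.4375 − 2×1.3125)×0.5 = 2.4063 in² (U = 1.0, A_e = A_n). φR_n = 0.75 × 65 × 2.4063 = 117.3 kips.
Tension yield (gross): A_g = 7.4375×0.5 = 3.7188 in². φR_n = 0.90 × 50 × 3.7188 = 167.3 kips.
Governing: min(304.2, 314.4, 117.3, 167.3) = 117.3 kips → net-section rupture.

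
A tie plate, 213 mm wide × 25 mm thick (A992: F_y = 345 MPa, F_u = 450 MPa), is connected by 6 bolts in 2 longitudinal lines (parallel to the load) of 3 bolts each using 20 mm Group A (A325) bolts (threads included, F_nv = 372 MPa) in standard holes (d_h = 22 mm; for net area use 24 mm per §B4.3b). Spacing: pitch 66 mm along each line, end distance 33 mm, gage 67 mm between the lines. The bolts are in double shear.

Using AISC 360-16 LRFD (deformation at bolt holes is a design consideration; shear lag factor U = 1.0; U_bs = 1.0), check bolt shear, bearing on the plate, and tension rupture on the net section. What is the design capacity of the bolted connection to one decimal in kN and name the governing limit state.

Bolt shear: A_b = π(20)²/4 = 314.16 mm². φR_n = 0.75 × 372 × 314.16 × 6 × 2 = 1051.8 kN.
Bearing (25 mm plate, F_u = 450 MPa): end bolts L_c = 33 − 22/2 = 22, R_n = min(1.2×22×25×450, 2.4×20×25×450) = 297 kN/bolt; interior L_c = 66 − 22 = 44, R_n = 540 kN/bolt. φR_n = 0.75 × (2×297 + 4×540) = 2065.5 kN.
Tension rupture (net): A_n = (213 − 2×24)×25 = 4125 mm² (U = 1.0, A_e = A_n). φR_n = 0.75 × 450 × 4125 = 1392.2 kN.
Governing: min(1051.8, 2065.5, 1392.2) = 1051.8 kN → bolt shear.

1051.8 kN (bolt shear governs)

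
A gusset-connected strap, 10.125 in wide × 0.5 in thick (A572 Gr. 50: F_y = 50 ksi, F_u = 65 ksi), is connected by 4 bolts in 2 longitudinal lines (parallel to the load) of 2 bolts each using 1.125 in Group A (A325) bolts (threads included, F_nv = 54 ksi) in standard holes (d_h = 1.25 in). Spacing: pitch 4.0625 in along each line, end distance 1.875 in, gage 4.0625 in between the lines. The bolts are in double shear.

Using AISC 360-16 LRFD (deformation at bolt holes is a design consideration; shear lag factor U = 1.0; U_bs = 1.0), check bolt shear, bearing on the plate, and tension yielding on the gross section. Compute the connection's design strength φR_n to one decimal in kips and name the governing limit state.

Bolt shear: A_b = π(1.125)²/4 = 0.99402 in². φR_n = 0.75 × 54 × 0.99402 × 4 × 2 = 322.1 kips.
Bearing (0.5 in plate, F_u = 65 ksi): end bolts L_c = 1.875 − 1.25/2 = 1.25, R_n = min(1.2×1.25×0.5×65, 2.4×1.125×0.5×65) = 48.75 kips/bolt; interior L_c = 4.0625 − 1.25 = 2.8125, R_n = 87.75 kips/bolt. φR_n = 0.75 × (2×48.75 + 2×87.75) = 204.8 kips.
Tension yield (gross): A_g = 10.125×0.5 = 5.0625 in². φR_n = 0.90 × 50 × 5.0625 = 227.8 kips.
Governing: min(322.1, 204.8, 227.8) = 204.8 kips → bearing.

204.8 kips (bearing governs)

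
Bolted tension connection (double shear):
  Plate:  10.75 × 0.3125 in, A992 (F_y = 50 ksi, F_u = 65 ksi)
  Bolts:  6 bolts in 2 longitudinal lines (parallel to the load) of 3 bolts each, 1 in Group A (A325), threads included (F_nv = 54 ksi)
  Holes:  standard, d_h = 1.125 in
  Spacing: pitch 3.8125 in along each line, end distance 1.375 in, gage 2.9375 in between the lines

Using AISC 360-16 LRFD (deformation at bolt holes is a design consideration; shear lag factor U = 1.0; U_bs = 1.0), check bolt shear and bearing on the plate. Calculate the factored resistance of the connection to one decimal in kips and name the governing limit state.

176.0 kips (bearing governs)

Bolt shear: A_b = π(1)²/4 = 0.7854 in². φR_n = 0.75 × 54 × 0.7854 × 6 × 2 = 381.7 kips.
Bearing (0.3125 in plate, F_u = 65 ksi): end bolts L_c = 1.375 − 1.125/2 = 0.8125, R_n = min(1.2×0.8125×0.3125×65, 2.4×1×0.3125×65) = 19.805 kips/bolt; interior L_c = 3.8125 − 1.125 = 2.6875, R_n = 48.75 kips/bolt. φR_n = 0.75 × (2×19.805 + 4×48.75) = 176.0 kips.
Governing: min(381.7, 176.0) = 176.0 kips → bearing.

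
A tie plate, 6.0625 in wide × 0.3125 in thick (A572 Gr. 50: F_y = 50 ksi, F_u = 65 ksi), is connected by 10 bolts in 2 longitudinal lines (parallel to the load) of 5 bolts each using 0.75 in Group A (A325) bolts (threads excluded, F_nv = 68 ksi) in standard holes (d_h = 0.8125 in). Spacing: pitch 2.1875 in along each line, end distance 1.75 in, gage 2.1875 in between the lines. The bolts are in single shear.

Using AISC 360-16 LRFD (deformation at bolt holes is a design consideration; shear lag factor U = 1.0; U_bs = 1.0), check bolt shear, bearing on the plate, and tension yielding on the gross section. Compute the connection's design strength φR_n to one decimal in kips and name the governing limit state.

Bolt shear: A_b = π(0.75)²/4 = 0.44179 in². φR_n = 0.75 × 68 × 0.44179 × 10 × 1 = 225.3 kips.
Bearing (0.3125 in plate, F_u = 65 ksi): end bolts L_c = 1.75 − 0.8125/2 = 1.34375, R_n = min(1.2×1.34375×0.3125×65, 2.4×0.75×0.3125×65) = 32.754 kips/bolt; interior L_c = 2.1875 − 0.8125 = 1.375, R_n = 33.516 kips/bolt. φR_n = 0.75 × (2×32.754 + 8×33.516) = 250.2 kips.
Tension yield (gross): A_g = 6.0625×0.3125 = 1.8945 in². φR_n = 0.90 × 50 × 1.8945 = 85.3 kips.
Governing: min(225.3, 250.2, 85.3) = 85.3 kips → gross-section yield.

85.3 kips (gross-section yield governs)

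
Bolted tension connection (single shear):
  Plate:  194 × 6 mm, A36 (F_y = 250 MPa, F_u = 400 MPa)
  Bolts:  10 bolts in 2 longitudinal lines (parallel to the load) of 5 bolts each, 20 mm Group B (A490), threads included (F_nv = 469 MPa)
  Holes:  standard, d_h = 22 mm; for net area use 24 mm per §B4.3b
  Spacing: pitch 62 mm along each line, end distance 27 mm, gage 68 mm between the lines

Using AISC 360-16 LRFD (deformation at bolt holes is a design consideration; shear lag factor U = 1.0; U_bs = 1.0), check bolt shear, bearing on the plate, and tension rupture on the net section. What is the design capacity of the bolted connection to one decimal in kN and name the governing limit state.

262.8 kN (net-section rupture governs)

Bolt shear: A_b = π(20)²/4 = 314.16 mm². φR_n = 0.75 × 469 × 314.16 × 10 × 1 = 1105.1 kN.
Bearing (6 mm plate, F_u = 400 MPa): end bolts L_c = 27 − 22/2 = 16, R_n = min(1.2×16×6×400, 2.4×20×6×400) = 46.08 kN/bolt; interior L_c = 62 − 22 = 40, R_n = 115.2 kN/bolt. φR_n = 0.75 × (2×46.08 + 8×115.2) = 760.3 kN.
Tension rupture (net): A_n = (194 − 2×24)×6 = 876 mm² (U = 1.0, A_e = A_n). φR_n = 0.75 × 400 × 876 = 262.8 kN.
Governing: min(1105.1, 760.3, 262.8) = 262.8 kN → net-section rupture.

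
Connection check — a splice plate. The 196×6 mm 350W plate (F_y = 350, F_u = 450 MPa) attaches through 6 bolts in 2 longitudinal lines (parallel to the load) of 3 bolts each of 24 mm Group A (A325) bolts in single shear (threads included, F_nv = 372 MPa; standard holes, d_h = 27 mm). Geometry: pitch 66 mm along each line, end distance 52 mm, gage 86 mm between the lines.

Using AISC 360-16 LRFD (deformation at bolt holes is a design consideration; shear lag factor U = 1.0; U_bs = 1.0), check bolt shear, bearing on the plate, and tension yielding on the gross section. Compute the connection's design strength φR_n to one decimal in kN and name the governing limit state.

370.4 kN (gross-section yield governs)

Bolt shear: A_b = π(24)²/4 = 452.39 mm². φR_n = 0.75 × 372 × 452.39 × 6 × 1 = 757.3 kN.
Bearing (6 mm plate, F_u = 450 MPa): end bolts L_c = 52 − 27/2 = 38.5, R_n = min(1.2×38.5×6×450, 2.4×24×6×450) = 124.74 kN/bolt; interior L_c = 66 − 27 = 39, R_n = 126.36 kN/bolt. φR_n = 0.75 × (2×124.74 + 4×126.36) = 566.2 kN.
Tension yield (gross): A_g = 196×6 = 1176 mm². φR_n = 0.90 × 350 × 1176 = 370.4 kN.
Governing: min(757.3, 566.2, 370.4) = 370.4 kN → gross-section yield.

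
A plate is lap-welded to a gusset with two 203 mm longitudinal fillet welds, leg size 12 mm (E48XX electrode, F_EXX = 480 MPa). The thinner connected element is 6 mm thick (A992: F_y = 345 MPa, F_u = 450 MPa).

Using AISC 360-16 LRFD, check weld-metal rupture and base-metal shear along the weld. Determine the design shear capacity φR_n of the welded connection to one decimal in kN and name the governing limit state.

Weld metal: throat = 0.707×12 = 8.484 mm, L = 2×203 = 406 mm. φR_n = 0.75 × 0.6 × 480 × 8.484 × 406 = 744.0 kN.
Base metal shear (6 mm plate): yield φR_n = 1.0×0.6×345×6×406 = 504.3 kN; rupture φR_n = 0.75×0.6×450×6×406 = 493.3 kN; take 493.3 kN (rupture).
Governing: min(744.0, 493.3) = 493.3 kN → base-metal shear.

493.3 kN (base-metal shear governs)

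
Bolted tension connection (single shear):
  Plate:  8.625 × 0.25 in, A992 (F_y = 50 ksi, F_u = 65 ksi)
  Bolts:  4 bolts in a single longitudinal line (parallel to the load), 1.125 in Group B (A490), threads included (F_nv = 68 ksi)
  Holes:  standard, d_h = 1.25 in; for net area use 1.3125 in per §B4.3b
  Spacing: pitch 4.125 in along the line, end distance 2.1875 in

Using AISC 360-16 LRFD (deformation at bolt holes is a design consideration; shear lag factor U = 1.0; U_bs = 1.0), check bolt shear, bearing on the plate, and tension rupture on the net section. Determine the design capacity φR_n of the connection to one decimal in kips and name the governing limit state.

89.1 kips (net-section rupture governs)

Bolt shear: A_b = π(1.125)²/4 = 0.99402 in². φR_n = 0.75 × 68 × 0.99402 × 4 × 1 = 202.8 kips.
Bearing (0.25 in plate, F_u = 65 ksi): end bolts L_c = 2.1875 − 1.25/2 = 1.5625, R_n = min(1.2×1.5625×0.25×65, 2.4×1.125×0.25×65) = 30.469 kips/bolt; interior L_c = 4.125 − 1.25 = 2.875, R_n = 43.875 kips/bolt. φR_n = 0.75 × (1×30.469 + 3×43.875) = 121.6 kips.
Tension rupture (net): A_n = (8.625 − 1×1.3125)×0.25 = 1.8281 in² (U = 1.0, A_e = A_n). φR_n = 0.75 × 65 × 1.8281 = 89.1 kips.
Governing: min(202.8, 121.6, 89.1) = 89.1 kips → net-section rupture.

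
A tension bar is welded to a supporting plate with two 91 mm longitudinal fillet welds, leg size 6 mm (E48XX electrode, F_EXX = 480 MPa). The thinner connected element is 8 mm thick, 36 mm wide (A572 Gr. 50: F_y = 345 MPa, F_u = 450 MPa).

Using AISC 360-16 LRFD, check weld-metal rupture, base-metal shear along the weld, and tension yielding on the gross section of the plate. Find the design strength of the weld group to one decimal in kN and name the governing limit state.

Weld metal: throat = 0.707×6 = 4.242 mm, L = 2×91 = 182 mm. φR_n = 0.75 × 0.6 × 480 × 4.242 × 182 = 166.8 kN.
Base metal shear (8 mm plate): yield φR_n = 1.0×0.6×345×8×182 = 301.4 kN; rupture φR_n = 0.75×0.6×450×8×182 = 294.8 kN; take 294.8 kN (rupture).
Tension yield (gross): A_g = 36×8 = 288 mm². φR_n = 0.90 × 345 × 288 = 89.4 kN.
Governing: min(166.8, 294.8, 89.4) = 89.4 kN → gross-section yield.

89.4 kN (gross-section yield governs)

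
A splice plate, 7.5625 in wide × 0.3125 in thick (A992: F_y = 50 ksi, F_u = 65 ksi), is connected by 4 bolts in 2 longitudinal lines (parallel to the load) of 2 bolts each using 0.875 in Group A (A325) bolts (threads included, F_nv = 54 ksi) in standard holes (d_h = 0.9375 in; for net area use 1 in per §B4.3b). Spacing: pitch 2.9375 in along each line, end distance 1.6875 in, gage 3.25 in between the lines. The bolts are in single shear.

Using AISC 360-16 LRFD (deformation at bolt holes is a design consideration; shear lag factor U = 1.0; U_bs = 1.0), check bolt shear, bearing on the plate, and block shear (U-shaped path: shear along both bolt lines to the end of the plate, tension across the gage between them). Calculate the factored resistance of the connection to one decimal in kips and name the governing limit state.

Bolt shear: A_b = π(0.875)²/4 = 0.60132 in². φR_n = 0.75 × 54 × 0.60132 × 4 × 1 = 97.4 kips.
Bearing (0.3125 in plate, F_u = 65 ksi): end bolts L_c = 1.6875 − 0.9375/2 = 1.21875, R_n = min(1.2×1.21875×0.3125×65, 2.4×0.875×0.3125×65) = 29.707 kips/bolt; interior L_c = 2.9375 − 0.9375 = 2, R_n = 42.656 kips/bolt. φR_n = 0.75 × (2×29.707 + 2×42.656) = 108.5 kips.
Block shear: shear path 2×[1.6875+1×2.9375] = 2×4.625 in, A_gv = 2.8906, A_nv = 2×(4.625 − 1.5×1)×0.3125 = 1.9531 in²; tension across gage: (3.25 − 1×1)×0.3125 = 0.70313 in². R_n = min(0.6×65×1.9531, 0.6×50×2.8906) + 1.0×65×0.70313 = min(76.171, 86.718) + 45.703 = 121.87 kips. φR_n = 0.75 × 121.87 = 91.4 kips.
Governing: min(97.4, 108.5, 91.4) = 91.4 kips → block shear.

91.4 kips (block shear governs)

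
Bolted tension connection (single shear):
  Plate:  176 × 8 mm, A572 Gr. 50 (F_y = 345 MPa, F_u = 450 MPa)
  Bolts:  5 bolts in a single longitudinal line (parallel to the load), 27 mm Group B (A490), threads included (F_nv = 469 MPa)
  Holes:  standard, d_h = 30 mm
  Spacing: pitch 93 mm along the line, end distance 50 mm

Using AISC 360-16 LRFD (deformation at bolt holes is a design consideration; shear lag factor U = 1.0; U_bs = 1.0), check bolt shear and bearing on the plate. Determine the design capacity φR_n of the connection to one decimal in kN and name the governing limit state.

813.2 kN (bearing governs)

Bolt shear: A_b = π(27)²/4 = 572.56 mm². φR_n = 0.75 × 469 × 572.56 × 5 × 1 = 1007.0 kN.
Bearing (8 mm plate, F_u = 450 MPa): end bolts L_c = 50 − 30/2 = 35, R_n = min(1.2×35×8×450, 2.4×27×8×450) = 151.2 kN/bolt; interior L_c = 93 − 30 = 63, R_n = 233.28 kN/bolt. φR_n = 0.75 × (1×151.2 + 4×233.28) = 813.2 kN.
Governing: min(1007.0, 813.2) = 813.2 kN → bearing.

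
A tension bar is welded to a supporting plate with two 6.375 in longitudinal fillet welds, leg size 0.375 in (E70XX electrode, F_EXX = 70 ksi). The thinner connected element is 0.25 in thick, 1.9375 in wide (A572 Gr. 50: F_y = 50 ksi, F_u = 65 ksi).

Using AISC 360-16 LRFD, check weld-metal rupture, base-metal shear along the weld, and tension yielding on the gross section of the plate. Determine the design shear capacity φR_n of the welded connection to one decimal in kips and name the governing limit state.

21.8 kips (gross-section yield governs)

Weld metal: throat = 0.707×0.375 = 0.26513 in, L = 2×6.375 = 12.75 in. φR_n = 0.75 × 0.6 × 70 × 0.26513 × 12.75 = 106.5 kips.
Base metal shear (0.25 in plate): yield φR_n = 1.0×0.6×50×0.25×12.75 = 95.6 kips; rupture φR_n = 0.75×0.6×65×0.25×12.75 = 93.2 kips; take 93.2 kips (rupture).
Tension yield (gross): A_g = 1.9375×0.25 = 0.48438 in². φR_n = 0.90 × 50 × 0.48438 = 21.8 kips.
Governing: min(106.5, 93.2, 21.8) = 21.8 kips → gross-section yield.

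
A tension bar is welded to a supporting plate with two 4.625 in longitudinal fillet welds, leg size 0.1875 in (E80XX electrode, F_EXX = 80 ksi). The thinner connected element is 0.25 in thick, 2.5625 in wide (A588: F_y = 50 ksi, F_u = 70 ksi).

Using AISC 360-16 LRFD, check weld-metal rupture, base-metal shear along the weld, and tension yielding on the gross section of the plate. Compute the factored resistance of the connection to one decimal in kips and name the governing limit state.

28.8 kips (gross-section yield governs)

Weld metal: throat = 0.707×0.1875 = 0.13256 in, L = 2×4.625 = 9.25 in. φR_n = 0.75 × 0.6 × 80 × 0.13256 × 9.25 = 44.1 kips.
Base metal shear (0.25 in plate): yield φR_n = 1.0×0.6×50×0.25×9.25 = 69.4 kips; rupture φR_n = 0.75×0.6×70×0.25×9.25 = 72.8 kips; take 69.4 kips (yield).
Tension yield (gross): A_g = 2.5625×0.25 = 0.64063 in². φR_n = 0.90 × 50 × 0.64063 = 28.8 kips.
Governing: min(44.1, 69.4, 28.8) = 28.8 kips → gross-section yield.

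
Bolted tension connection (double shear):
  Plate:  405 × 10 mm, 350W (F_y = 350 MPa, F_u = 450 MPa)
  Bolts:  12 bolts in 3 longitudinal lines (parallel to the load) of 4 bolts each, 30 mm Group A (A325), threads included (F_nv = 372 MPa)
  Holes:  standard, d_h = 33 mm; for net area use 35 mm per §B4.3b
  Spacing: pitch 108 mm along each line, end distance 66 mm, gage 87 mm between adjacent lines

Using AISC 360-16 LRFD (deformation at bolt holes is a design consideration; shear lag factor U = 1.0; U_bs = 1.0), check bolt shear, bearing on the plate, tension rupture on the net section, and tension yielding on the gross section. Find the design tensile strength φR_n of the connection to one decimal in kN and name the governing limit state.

Bolt shear: A_b = π(30)²/4 = 706.86 mm². φR_n = 0.75 × 372 × 706.86 × 12 × 2 = 4733.1 kN.
Bearing (10 mm plate, F_u = 450 MPa): end bolts L_c = 66 − 33/2 = 49.5, R_n = min(1.2×49.5×10×450, 2.4×30×10×450) = 267.3 kN/bolt; interior L_c = 108 − 33 = 75, R_n = 324 kN/bolt. φR_n = 0.75 × (3×267.3 + 9×324) = 2788.4 kN.
Tension rupture (net): A_n = (405 − 3×35)×10 = 3000 mm² (U = 1.0, A_e = A_n). φR_n = 0.75 × 450 × 3000 = 1012.5 kN.
Tension yield (gross): A_g = 405×10 = 4050 mm². φR_n = 0.90 × 350 × 4050 = 1275.8 kN.
Governing: min(4733.1, 2788.4, 1012.5, 1275.8) = 1012.5 kN → net-section rupture.

1012.5 kN (net-section rupture governs)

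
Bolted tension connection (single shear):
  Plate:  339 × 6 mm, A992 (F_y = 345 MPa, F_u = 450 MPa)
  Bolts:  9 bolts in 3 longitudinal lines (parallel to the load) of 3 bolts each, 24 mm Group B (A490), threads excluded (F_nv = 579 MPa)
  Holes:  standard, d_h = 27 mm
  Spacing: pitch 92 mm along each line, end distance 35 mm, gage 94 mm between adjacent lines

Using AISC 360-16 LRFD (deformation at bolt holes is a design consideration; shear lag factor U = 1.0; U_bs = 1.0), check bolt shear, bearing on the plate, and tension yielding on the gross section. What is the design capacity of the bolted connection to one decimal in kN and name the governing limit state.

631.6 kN (gross-section yield governs)

Bolt shear: A_b = π(24)²/4 = 452.39 mm². φR_n = 0.75 × 579 × 452.39 × 9 × 1 = 1768.1 kN.
Bearing (6 mm plate, F_u = 450 MPa): end bolts L_c = 35 − 27/2 = 21.5, R_n = min(1.2×21.5×6×450, 2.4×24×6×450) = 69.66 kN/bolt; interior L_c = 92 − 27 = 65, R_n = 155.52 kN/bolt. φR_n = 0.75 × (3×69.66 + 6×155.52) = 856.6 kN.
Tension yield (gross): A_g = 339×6 = 2034 mm². φR_n = 0.90 × 345 × 2034 = 631.6 kN.
Governing: min(1768.1, 856.6, 631.6) = 631.6 kN → gross-section yield.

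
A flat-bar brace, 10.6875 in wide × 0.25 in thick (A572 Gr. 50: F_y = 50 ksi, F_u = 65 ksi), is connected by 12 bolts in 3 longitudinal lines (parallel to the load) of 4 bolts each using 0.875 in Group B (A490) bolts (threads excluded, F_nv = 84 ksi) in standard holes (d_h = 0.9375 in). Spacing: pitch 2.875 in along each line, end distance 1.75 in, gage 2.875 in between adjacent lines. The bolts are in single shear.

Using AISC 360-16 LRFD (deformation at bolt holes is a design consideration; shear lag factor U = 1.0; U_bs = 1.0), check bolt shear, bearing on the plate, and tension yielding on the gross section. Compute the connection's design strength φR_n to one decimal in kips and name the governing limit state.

Bolt shear: A_b = π(0.875)²/4 = 0.60132 in². φR_n = 0.75 × 84 × 0.60132 × 12 × 1 = 454.6 kips.
Bearing (0.25 in plate, F_u = 65 ksi): end bolts L_c = 1.75 − 0.9375/2 = 1.28125, R_n = min(1.2×1.28125×0.25×65, 2.4×0.875×0.25×65) = 24.984 kips/bolt; interior L_c = 2.875 − 0.9375 = 1.9375, R_n = 34.125 kips/bolt. φR_n = 0.75 × (3×24.984 + 9×34.125) = 286.6 kips.
Tension yield (gross): A_g = 10.6875×0.25 = 2.6719 in². φR_n = 0.90 × 50 × 2.6719 = 120.2 kips.
Governing: min(454.6, 286.6, 120.2) = 120.2 kips → gross-section yield.

120.2 kips (gross-section yield governs)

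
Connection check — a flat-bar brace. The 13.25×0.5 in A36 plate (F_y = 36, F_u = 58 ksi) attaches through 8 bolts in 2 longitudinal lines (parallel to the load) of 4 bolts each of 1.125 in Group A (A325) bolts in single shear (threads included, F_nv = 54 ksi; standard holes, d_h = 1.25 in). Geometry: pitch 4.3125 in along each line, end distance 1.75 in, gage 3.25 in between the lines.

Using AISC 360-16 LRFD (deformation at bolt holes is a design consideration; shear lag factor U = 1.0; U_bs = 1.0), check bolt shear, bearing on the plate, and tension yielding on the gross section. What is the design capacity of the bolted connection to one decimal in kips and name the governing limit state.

Bolt shear: A_b = π(1.125)²/4 = 0.99402 in². φR_n = 0.75 × 54 × 0.99402 × 8 × 1 = 322.1 kips.
Bearing (0.5 in plate, F_u = 58 ksi): end bolts L_c = 1.75 − 1.25/2 = 1.125, R_n = min(1.2×1.125×0.5×58, 2.4×1.125×0.5×58) = 39.15 kips/bolt; interior L_c = 4.3125 − 1.25 = 3.0625, R_n = 78.3 kips/bolt. φR_n = 0.75 × (2×39.15 + 6×78.3) = 411.1 kips.
Tension yield (gross): A_g = 13.25×0.5 = 6.625 in². φR_n = 0.90 × 36 × 6.625 = 214.7 kips.
Governing: min(322.1, 411.1, 214.7) = 214.7 kips → gross-section yield.

214.7 kips (gross-section yield governs)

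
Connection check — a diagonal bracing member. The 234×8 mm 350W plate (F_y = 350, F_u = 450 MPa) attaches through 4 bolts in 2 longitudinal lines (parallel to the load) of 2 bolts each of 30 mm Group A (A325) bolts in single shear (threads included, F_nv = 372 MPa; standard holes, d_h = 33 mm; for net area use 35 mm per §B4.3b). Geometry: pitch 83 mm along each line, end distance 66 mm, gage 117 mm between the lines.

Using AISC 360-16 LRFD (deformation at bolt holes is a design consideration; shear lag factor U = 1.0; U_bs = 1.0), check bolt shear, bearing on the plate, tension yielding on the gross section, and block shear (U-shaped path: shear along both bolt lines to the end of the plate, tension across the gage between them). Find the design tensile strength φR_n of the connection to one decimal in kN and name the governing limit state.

534.1 kN (block shear governs)

Bolt shear: A_b = π(30)²/4 = 706.86 mm². φR_n = 0.75 × 372 × 706.86 × 4 × 1 = 788.9 kN.
Bearing (8 mm plate, F_u = 450 MPa): end bolts L_c = 66 − 33/2 = 49.5, R_n = min(1.2×49.5×8×450, 2.4×30×8×450) = 213.84 kN/bolt; interior L_c = 83 − 33 = 50, R_n = 216 kN/bolt. φR_n = 0.75 × (2×213.84 + 2×216) = 644.8 kN.
Tension yield (gross): A_g = 234×8 = 1872 mm². φR_n = 0.90 × 350 × 1872 = 589.7 kN.
Block shear: shear path 2×[66+1×83] = 2×149 mm, A_gv = 2384, A_nv = 2×(149 − 1.5×35)×8 = 1544 mm²; tension across gage: (117 − 1×35)×8 = 656 mm². R_n = min(0.6×450×1544, 0.6×350×2384) + 1.0×450×656 = min(416.88, 500.64) + 295.2 = 712.08 kN. φR_n = 0.75 × 712.08 = 534.1 kN.
Governing: min(788.9, 644.8, 589.7, 534.1) = 534.1 kN → block shear.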